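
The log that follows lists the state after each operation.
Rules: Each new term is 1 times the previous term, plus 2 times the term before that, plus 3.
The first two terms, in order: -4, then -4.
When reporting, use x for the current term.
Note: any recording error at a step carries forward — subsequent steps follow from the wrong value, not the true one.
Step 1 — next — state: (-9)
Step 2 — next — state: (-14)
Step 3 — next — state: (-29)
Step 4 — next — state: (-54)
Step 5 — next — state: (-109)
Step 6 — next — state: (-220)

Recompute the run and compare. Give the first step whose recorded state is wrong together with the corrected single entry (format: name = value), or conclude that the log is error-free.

step 6, x = -214

Recomputing the run from the initial state:
step 1: x = -9
step 2: x = -14
step 3: x = -29
step 4: x = -54
step 5: x = -109
step 6: x = -214
The first disagreement with the log is at step 6, where the value should be x = -214.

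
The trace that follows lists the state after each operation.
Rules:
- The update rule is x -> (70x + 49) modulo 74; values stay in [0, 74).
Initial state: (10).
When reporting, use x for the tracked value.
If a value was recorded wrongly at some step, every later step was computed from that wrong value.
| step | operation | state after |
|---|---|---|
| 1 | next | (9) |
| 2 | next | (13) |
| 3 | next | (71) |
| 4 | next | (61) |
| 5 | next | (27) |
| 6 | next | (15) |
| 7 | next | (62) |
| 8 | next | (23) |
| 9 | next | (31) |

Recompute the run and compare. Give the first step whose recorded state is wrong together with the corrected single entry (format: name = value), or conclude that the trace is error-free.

Step 1: x = (70*10 + 49) mod 74 = 9 — verified.
Step 2: x = (70*9 + 49) mod 74 = 13 — verified.
Step 3: x = (70*13 + 49) mod 74 = 71 — consistent with the trace.
Step 4: x = (70*71 + 49) mod 74 = 61 — no discrepancy.
Step 5: x = (70*61 + 49) mod 74 = 27 — consistent with the trace.
Step 6: x = (70*27 + 49) mod 74 = 15 — checks out.
Step 7: x = (70*15 + 49) mod 74 = 63 — the recorded entry deviates here.
Conclusion: step 7 carries the first error; the entry should be x = 63.

step 7, x = 63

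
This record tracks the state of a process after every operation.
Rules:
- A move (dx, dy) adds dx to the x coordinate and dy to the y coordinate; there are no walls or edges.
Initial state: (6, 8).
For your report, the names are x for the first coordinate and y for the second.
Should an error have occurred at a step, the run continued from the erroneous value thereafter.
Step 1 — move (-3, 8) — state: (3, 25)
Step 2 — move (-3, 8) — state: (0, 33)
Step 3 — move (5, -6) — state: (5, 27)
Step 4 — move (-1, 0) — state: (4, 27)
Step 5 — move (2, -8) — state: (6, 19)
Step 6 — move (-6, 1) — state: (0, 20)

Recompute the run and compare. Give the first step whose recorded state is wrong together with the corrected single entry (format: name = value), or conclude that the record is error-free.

step 1, y = 16

Step 1: x = 6 + (-3) = 3, y = 8 + (8) = 16 — the recorded entry deviates here.
The earliest wrong entry is at step 1: it should read y = 16.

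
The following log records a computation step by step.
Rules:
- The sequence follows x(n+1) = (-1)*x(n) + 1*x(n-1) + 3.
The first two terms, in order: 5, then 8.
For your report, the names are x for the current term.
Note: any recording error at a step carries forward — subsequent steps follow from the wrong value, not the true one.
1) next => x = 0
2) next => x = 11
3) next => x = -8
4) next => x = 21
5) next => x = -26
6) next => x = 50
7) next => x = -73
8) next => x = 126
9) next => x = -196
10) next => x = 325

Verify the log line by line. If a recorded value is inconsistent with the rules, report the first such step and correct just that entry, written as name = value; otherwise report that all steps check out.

step 4, x = 22

Step 1: x = -1*(8) + (1)*(5) + (3) = 0 — matches.
Step 2: x = -1*(0) + (1)*(8) + (3) = 11 — no discrepancy.
Step 3: x = -1*(11) + (1)*(0) + (3) = -8 — confirmed correct.
Step 4: x = -1*(-8) + (1)*(11) + (3) = 22 — the recorded entry deviates here.
First incorrect step: 4; the correct value is x = 22.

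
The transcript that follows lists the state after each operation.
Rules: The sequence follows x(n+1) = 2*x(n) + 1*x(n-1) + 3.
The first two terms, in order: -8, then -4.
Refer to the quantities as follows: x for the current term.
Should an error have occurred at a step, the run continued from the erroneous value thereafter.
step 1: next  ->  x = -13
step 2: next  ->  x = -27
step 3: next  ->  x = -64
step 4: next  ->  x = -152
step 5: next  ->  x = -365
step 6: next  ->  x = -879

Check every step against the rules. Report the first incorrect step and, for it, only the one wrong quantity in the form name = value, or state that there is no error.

no error

1. x = 2*(-4) + (1)*(-8) + (3) = -13 (agrees with the transcript)
2. x = 2*(-13) + (1)*(-4) + (3) = -27 (matches)
3. x = 2*(-27) + (1)*(-13) + (3) = -64 (same as recorded)
4. x = 2*(-64) + (1)*(-27) + (3) = -152 (matches)
5. x = 2*(-152) + (1)*(-64) + (3) = -365 (in agreement)
6. x = 2*(-365) + (1)*(-152) + (3) = -879 (verified)
Every step is consistent.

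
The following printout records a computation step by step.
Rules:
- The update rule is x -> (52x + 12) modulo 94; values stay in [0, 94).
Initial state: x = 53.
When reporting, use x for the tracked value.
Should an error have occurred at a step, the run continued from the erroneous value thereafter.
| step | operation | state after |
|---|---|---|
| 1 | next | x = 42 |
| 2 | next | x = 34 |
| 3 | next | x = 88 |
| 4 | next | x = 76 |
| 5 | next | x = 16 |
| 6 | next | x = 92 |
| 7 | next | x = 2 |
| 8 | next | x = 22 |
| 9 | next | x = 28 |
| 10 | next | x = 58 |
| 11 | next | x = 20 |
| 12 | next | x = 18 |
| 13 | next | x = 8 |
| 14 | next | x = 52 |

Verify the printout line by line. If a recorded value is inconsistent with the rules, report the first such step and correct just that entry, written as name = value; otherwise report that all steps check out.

no error

Recomputing the run from the initial state:
step 1: x = 42
step 2: x = 34
step 3: x = 88
step 4: x = 76
step 5: x = 16
step 6: x = 92
step 7: x = 2
step 8: x = 22
step 9: x = 28
step 10: x = 58
step 11: x = 20
step 12: x = 18
step 13: x = 8
step 14: x = 52
This matches the printout at every step.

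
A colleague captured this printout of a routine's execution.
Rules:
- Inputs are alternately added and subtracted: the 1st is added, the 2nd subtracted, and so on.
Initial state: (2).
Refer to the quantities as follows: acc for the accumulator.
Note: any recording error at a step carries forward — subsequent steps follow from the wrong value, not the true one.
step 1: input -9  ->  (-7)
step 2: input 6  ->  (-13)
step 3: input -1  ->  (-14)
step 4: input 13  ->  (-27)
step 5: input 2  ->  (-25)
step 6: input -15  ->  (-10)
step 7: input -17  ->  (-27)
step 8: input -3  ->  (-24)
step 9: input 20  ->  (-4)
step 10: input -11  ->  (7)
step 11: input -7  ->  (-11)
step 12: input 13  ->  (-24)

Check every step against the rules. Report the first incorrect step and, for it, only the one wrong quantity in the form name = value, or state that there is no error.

step 11, acc = 0

Step 1: acc = 2 + -9 = -7 — agrees with the printout.
Step 2: acc = -7 - 6 = -13 — confirmed correct.
Step 3: acc = -13 + -1 = -14 — in agreement.
Step 4: acc = -14 - 13 = -27 — agrees with the printout.
Step 5: acc = -27 + 2 = -25 — no discrepancy.
Step 6: acc = -25 - -15 = -10 — no discrepancy.
Step 7: acc = -10 + -17 = -27 — exactly as logged.
Step 8: acc = -27 - -3 = -24 — in agreement.
Step 9: acc = -24 + 20 = -4 — agrees with the printout.
Step 10: acc = -4 - -11 = 7 — confirmed correct.
Step 11: acc = 7 + -7 = 0 — the printout has a different value.
That makes step 11 the first incorrect line — acc = 0 is what it should show.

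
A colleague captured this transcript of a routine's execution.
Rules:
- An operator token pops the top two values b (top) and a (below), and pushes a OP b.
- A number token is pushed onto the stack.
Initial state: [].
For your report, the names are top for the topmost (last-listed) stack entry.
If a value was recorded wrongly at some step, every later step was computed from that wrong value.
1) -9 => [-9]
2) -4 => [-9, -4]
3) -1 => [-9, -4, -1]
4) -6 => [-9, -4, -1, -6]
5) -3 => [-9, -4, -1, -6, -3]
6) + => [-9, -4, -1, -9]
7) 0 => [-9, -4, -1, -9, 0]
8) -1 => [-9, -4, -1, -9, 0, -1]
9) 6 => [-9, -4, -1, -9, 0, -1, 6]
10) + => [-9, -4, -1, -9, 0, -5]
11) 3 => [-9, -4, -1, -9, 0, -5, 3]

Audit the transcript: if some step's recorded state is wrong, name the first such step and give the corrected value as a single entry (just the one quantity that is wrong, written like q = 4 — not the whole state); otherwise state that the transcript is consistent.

step 10, top = 5

Recomputing the run from the initial state:
step 1: [-9]
step 2: [-9, -4]
step 3: [-9, -4, -1]
step 4: [-9, -4, -1, -6]
step 5: [-9, -4, -1, -6, -3]
step 6: [-9, -4, -1, -9]
step 7: [-9, -4, -1, -9, 0]
step 8: [-9, -4, -1, -9, 0, -1]
step 9: [-9, -4, -1, -9, 0, -1, 6]
step 10: [-9, -4, -1, -9, 0, 5]
step 11: [-9, -4, -1, -9, 0, 5, 3]
The first disagreement with the transcript is at step 10, where the value should be top = 5.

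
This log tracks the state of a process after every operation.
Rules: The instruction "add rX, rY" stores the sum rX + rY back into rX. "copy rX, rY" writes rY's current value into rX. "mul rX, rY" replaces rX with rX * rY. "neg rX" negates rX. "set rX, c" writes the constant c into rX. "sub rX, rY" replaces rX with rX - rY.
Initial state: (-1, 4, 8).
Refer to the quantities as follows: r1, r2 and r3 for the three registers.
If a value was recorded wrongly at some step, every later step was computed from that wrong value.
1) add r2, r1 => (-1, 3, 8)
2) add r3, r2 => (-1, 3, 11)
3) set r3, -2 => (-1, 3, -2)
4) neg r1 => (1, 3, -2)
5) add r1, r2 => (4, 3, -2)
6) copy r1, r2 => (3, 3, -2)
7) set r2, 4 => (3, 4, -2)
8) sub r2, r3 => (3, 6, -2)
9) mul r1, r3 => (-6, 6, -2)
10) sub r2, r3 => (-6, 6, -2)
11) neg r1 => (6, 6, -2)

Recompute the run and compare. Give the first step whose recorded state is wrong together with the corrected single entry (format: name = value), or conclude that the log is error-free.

step 10, r2 = 8

1. r2 = 4 + -1 = 3 (same as recorded)
2. r3 = 8 + 3 = 11 (confirmed correct)
3. r3 = -2 (consistent with the log)
4. r1 = -(-1) = 1 (confirmed correct)
5. r1 = 1 + 3 = 4 (exactly as logged)
6. r1 = 3 (no discrepancy)
7. r2 = 4 (no discrepancy)
8. r2 = 4 - -2 = 6 (agrees with the log)
9. r1 = 3 * -2 = -6 (checks out)
10. r2 = 6 - -2 = 8 (the recorded entry deviates here)
The audit stops at step 10: the recorded entry is wrong and should be r2 = 8.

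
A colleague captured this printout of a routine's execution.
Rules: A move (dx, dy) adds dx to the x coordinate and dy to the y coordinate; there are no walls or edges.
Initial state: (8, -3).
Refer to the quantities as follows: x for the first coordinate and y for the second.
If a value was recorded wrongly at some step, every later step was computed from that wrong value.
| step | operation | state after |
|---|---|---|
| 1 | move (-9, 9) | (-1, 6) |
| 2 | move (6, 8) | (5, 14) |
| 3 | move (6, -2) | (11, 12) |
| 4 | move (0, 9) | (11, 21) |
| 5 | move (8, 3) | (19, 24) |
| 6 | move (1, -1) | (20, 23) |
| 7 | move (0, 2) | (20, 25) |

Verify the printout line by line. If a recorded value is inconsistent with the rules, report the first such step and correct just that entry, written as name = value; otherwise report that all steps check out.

no error

Recomputing the run from the initial state:
step 1: x = -1, y = 6
step 2: x = 5, y = 14
step 3: x = 11, y = 12
step 4: x = 11, y = 21
step 5: x = 19, y = 24
step 6: x = 20, y = 23
step 7: x = 20, y = 25
This matches the printout at every step.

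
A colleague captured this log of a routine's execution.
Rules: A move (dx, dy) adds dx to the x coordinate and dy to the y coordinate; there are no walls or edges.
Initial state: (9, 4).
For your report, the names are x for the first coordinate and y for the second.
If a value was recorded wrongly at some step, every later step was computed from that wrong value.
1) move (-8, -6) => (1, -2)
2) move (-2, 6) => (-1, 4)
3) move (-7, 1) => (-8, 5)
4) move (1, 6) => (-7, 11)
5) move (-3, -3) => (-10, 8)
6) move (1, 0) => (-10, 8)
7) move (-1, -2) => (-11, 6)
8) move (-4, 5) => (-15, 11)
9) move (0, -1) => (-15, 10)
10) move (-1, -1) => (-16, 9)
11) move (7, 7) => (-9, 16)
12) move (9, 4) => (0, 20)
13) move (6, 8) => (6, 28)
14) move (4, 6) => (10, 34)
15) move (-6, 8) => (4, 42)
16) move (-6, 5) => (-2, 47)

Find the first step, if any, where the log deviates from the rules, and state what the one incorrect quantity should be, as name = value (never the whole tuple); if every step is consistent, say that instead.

step 6, x = -9

Step 1: x = 9 + (-8) = 1, y = 4 + (-6) = -2 — verified.
Step 2: x = 1 + (-2) = -1, y = -2 + (6) = 4 — consistent with the log.
Step 3: x = -1 + (-7) = -8, y = 4 + (1) = 5 — exactly as logged.
Step 4: x = -8 + (1) = -7, y = 5 + (6) = 11 — no discrepancy.
Step 5: x = -7 + (-3) = -10, y = 11 + (-3) = 8 — consistent with the log.
Step 6: x = -10 + (1) = -9, y = 8 + (0) = 8 — a discrepancy with the log.
That makes step 6 the first incorrect line — x = -9 is what it should show.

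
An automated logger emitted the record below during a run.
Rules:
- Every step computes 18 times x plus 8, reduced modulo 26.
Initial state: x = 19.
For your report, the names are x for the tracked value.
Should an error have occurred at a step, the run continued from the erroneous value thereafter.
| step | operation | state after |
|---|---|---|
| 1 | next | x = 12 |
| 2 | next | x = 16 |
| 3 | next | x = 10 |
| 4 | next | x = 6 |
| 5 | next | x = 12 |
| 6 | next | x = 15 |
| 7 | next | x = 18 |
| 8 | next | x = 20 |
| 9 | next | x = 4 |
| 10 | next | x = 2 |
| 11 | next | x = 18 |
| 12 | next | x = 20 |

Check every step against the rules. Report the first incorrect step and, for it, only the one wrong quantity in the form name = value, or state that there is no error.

step 6, x = 16

Recomputing the run from the initial state:
step 1: x = 12
step 2: x = 16
step 3: x = 10
step 4: x = 6
step 5: x = 12
step 6: x = 16
step 7: x = 10
step 8: x = 6
step 9: x = 12
step 10: x = 16
step 11: x = 10
step 12: x = 6
The first disagreement with the record is at step 6, where the value should be x = 16.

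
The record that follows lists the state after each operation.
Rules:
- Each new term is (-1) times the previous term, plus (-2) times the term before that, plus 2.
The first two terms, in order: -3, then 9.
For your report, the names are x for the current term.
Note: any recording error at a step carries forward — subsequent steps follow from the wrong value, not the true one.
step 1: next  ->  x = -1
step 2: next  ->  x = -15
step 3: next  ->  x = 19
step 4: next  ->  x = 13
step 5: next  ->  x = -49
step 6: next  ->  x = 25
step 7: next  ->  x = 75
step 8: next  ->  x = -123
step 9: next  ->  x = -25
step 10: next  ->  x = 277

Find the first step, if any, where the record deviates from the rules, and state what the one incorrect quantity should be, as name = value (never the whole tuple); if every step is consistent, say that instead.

step 10, x = 273

Step 1: x = -1*(9) + (-2)*(-3) + (2) = -1 — consistent with the record.
Step 2: x = -1*(-1) + (-2)*(9) + (2) = -15 — confirmed correct.
Step 3: x = -1*(-15) + (-2)*(-1) + (2) = 19 — matches.
Step 4: x = -1*(19) + (-2)*(-15) + (2) = 13 — checks out.
Step 5: x = -1*(13) + (-2)*(19) + (2) = -49 — consistent with the record.
Step 6: x = -1*(-49) + (-2)*(13) + (2) = 25 — exactly as logged.
Step 7: x = -1*(25) + (-2)*(-49) + (2) = 75 — consistent with the record.
Step 8: x = -1*(75) + (-2)*(25) + (2) = -123 — in agreement.
Step 9: x = -1*(-123) + (-2)*(75) + (2) = -25 — matches.
Step 10: x = -1*(-25) + (-2)*(-123) + (2) = 273 — this is not what the record shows.
That makes step 10 the first incorrect line — x = 273 is what it should show.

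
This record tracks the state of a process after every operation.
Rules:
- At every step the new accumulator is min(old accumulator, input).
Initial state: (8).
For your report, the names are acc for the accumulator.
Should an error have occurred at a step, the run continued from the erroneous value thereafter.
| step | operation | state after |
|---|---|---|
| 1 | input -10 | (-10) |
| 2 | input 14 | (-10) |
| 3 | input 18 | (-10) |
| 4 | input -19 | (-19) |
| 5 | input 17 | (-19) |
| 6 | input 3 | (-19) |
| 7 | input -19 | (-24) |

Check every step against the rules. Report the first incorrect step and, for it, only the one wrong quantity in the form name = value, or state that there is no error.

step 1: acc = min(8, -10) = -10 -> checks out
step 2: acc = min(-10, 14) = -10 -> verified
step 3: acc = min(-10, 18) = -10 -> verified
step 4: acc = min(-10, -19) = -19 -> same as recorded
step 5: acc = min(-19, 17) = -19 -> agrees with the record
step 6: acc = min(-19, 3) = -19 -> exactly as logged
step 7: acc = min(-19, -19) = -19 -> the entry is off here
First incorrect step: 7; the correct value is acc = -19.

step 7, acc = -19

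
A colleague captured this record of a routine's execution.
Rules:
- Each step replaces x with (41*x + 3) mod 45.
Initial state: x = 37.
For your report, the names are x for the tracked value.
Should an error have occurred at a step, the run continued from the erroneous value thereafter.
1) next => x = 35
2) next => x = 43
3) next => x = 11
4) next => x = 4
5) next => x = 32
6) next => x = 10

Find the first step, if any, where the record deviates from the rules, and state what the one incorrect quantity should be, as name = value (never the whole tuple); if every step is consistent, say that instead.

1. x = (41*37 + 3) mod 45 = 35 (agrees with the record)
2. x = (41*35 + 3) mod 45 = 43 (no discrepancy)
3. x = (41*43 + 3) mod 45 = 11 (same as recorded)
4. x = (41*11 + 3) mod 45 = 4 (verified)
5. x = (41*4 + 3) mod 45 = 32 (consistent with the record)
6. x = (41*32 + 3) mod 45 = 10 (confirmed correct)
No step deviates from the rules.

no error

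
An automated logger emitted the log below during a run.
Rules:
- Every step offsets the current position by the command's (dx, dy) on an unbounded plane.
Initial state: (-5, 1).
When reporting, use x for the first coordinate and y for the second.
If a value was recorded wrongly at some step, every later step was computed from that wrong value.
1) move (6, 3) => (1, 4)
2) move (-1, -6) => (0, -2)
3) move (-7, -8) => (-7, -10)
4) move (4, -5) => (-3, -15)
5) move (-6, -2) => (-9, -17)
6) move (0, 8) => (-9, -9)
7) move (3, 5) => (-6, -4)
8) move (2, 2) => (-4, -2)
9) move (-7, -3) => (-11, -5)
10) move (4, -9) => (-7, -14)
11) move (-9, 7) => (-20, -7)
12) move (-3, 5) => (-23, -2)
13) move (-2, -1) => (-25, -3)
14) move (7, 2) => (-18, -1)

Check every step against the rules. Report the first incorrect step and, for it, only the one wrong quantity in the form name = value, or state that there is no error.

step 11, x = -16

Recomputing the run from the initial state:
step 1: x = 1, y = 4
step 2: x = 0, y = -2
step 3: x = -7, y = -10
step 4: x = -3, y = -15
step 5: x = -9, y = -17
step 6: x = -9, y = -9
step 7: x = -6, y = -4
step 8: x = -4, y = -2
step 9: x = -11, y = -5
step 10: x = -7, y = -14
step 11: x = -16, y = -7
step 12: x = -19, y = -2
step 13: x = -21, y = -3
step 14: x = -14, y = -1
The first disagreement with the log is at step 11, where the value should be x = -16.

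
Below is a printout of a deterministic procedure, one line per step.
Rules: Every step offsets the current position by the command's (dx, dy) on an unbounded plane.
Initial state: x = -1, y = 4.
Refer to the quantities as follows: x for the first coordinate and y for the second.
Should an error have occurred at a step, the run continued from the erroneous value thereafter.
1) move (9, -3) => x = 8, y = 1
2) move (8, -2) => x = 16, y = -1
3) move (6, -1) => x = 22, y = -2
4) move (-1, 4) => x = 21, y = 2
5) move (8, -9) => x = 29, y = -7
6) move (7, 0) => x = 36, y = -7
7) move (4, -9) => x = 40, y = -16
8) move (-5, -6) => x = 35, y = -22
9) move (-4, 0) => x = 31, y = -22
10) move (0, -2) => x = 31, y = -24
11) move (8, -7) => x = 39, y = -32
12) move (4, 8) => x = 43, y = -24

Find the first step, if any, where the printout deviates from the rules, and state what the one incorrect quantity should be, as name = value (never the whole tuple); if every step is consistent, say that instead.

step 1: x = -1 + (9) = 8, y = 4 + (-3) = 1 -> agrees with the printout
step 2: x = 8 + (8) = 16, y = 1 + (-2) = -1 -> no discrepancy
step 3: x = 16 + (6) = 22, y = -1 + (-1) = -2 -> no discrepancy
step 4: x = 22 + (-1) = 21, y = -2 + (4) = 2 -> matches
step 5: x = 21 + (8) = 29, y = 2 + (-9) = -7 -> exactly as logged
step 6: x = 29 + (7) = 36, y = -7 + (0) = -7 -> same as recorded
step 7: x = 36 + (4) = 40, y = -7 + (-9) = -16 -> consistent with the printout
step 8: x = 40 + (-5) = 35, y = -16 + (-6) = -22 -> agrees with the printout
step 9: x = 35 + (-4) = 31, y = -22 + (0) = -22 -> in agreement
step 10: x = 31 + (0) = 31, y = -22 + (-2) = -24 -> no discrepancy
step 11: x = 31 + (8) = 39, y = -24 + (-7) = -31 -> the recorded entry deviates here
The audit stops at step 11: the recorded entry is wrong and should be y = -31.

step 11, y = -31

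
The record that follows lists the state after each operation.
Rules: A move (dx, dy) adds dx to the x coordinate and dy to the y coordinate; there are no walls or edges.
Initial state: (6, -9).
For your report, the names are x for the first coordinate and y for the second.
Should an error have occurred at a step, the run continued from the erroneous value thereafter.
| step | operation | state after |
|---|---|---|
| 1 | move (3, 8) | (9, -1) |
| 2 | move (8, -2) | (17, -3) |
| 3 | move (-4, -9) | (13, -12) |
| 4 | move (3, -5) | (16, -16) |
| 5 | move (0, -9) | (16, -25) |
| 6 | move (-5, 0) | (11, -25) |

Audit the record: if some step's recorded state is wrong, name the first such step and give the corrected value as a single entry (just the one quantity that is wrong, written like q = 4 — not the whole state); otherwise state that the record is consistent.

Step 1: x = 6 + (3) = 9, y = -9 + (8) = -1 — consistent with the record.
Step 2: x = 9 + (8) = 17, y = -1 + (-2) = -3 — confirmed correct.
Step 3: x = 17 + (-4) = 13, y = -3 + (-9) = -12 — exactly as logged.
Step 4: x = 13 + (3) = 16, y = -12 + (-5) = -17 — the record has a different value.
The earliest wrong entry is at step 4: it should read y = -17.

step 4, y = -17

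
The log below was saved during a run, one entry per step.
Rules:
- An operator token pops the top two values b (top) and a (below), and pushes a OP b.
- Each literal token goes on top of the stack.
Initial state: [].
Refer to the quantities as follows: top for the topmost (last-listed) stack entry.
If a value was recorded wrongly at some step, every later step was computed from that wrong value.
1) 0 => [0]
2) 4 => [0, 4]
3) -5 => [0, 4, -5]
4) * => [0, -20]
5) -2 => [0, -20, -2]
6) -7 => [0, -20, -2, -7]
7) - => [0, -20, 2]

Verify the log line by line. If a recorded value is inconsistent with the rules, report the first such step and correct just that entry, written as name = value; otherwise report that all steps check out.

step 7, top = 5

step 1: push 0: top = 0 -> same as recorded
step 2: push 4: top = 4 -> verified
step 3: push -5: top = -5 -> no discrepancy
step 4: 4 * -5 = -20 -> in agreement
step 5: push -2: top = -2 -> no discrepancy
step 6: push -7: top = -7 -> matches
step 7: -2 - -7 = 5 -> the recorded entry deviates here
That makes step 7 the first incorrect line — top = 5 is what it should show.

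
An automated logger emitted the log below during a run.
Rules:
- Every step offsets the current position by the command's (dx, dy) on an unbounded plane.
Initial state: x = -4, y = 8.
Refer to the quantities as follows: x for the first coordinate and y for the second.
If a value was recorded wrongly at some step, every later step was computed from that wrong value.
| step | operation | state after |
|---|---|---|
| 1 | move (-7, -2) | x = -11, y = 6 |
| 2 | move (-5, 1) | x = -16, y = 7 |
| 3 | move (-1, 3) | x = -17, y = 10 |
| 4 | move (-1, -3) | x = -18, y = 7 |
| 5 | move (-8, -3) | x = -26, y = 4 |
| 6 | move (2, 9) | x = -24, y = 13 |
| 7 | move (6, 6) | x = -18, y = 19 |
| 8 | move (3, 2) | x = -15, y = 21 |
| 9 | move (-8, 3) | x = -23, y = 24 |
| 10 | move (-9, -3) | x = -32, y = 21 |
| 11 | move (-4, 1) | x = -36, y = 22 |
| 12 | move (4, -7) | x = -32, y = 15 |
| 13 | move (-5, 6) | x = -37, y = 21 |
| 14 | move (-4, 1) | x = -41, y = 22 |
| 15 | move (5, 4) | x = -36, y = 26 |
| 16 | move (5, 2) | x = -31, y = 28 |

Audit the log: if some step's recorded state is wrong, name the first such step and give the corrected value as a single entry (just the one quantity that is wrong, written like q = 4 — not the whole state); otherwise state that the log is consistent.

no error

1. x = -4 + (-7) = -11, y = 8 + (-2) = 6 (checks out)
2. x = -11 + (-5) = -16, y = 6 + (1) = 7 (in agreement)
3. x = -16 + (-1) = -17, y = 7 + (3) = 10 (verified)
4. x = -17 + (-1) = -18, y = 10 + (-3) = 7 (no discrepancy)
5. x = -18 + (-8) = -26, y = 7 + (-3) = 4 (no discrepancy)
6. x = -26 + (2) = -24, y = 4 + (9) = 13 (same as recorded)
7. x = -24 + (6) = -18, y = 13 + (6) = 19 (in agreement)
8. x = -18 + (3) = -15, y = 19 + (2) = 21 (exactly as logged)
9. x = -15 + (-8) = -23, y = 21 + (3) = 24 (verified)
10. x = -23 + (-9) = -32, y = 24 + (-3) = 21 (same as recorded)
11. x = -32 + (-4) = -36, y = 21 + (1) = 22 (exactly as logged)
12. x = -36 + (4) = -32, y = 22 + (-7) = 15 (verified)
13. x = -32 + (-5) = -37, y = 15 + (6) = 21 (exactly as logged)
14. x = -37 + (-4) = -41, y = 21 + (1) = 22 (no discrepancy)
15. x = -41 + (5) = -36, y = 22 + (4) = 26 (matches)
16. x = -36 + (5) = -31, y = 26 + (2) = 28 (consistent with the log)
All steps check out; nothing to correct.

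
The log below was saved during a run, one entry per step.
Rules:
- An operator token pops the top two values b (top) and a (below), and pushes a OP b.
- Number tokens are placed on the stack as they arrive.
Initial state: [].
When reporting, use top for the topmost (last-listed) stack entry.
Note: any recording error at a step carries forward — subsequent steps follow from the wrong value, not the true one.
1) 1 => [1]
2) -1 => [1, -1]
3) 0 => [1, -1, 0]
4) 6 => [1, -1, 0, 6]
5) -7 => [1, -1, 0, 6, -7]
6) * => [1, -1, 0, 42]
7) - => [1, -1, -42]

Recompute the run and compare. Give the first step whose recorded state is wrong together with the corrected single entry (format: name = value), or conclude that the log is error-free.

step 6, top = -42

step 1: push 1: top = 1 -> verified
step 2: push -1: top = -1 -> confirmed correct
step 3: push 0: top = 0 -> no discrepancy
step 4: push 6: top = 6 -> matches
step 5: push -7: top = -7 -> confirmed correct
step 6: 6 * -7 = -42 -> a discrepancy with the log
First deviation found at step 6; the corrected entry is top = -42.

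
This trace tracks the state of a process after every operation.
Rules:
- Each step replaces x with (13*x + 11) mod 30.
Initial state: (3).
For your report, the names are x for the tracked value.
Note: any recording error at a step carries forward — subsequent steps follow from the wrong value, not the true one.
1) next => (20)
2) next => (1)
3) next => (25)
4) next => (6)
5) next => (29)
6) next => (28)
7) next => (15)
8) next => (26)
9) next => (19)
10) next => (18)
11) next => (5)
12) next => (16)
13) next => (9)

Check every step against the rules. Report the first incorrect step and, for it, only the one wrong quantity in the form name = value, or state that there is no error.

Recomputing the run from the initial state:
step 1: x = 20
step 2: x = 1
step 3: x = 24
step 4: x = 23
step 5: x = 10
step 6: x = 21
step 7: x = 14
step 8: x = 13
step 9: x = 0
step 10: x = 11
step 11: x = 4
step 12: x = 3
step 13: x = 20
The first disagreement with the trace is at step 3, where the value should be x = 24.

step 3, x = 24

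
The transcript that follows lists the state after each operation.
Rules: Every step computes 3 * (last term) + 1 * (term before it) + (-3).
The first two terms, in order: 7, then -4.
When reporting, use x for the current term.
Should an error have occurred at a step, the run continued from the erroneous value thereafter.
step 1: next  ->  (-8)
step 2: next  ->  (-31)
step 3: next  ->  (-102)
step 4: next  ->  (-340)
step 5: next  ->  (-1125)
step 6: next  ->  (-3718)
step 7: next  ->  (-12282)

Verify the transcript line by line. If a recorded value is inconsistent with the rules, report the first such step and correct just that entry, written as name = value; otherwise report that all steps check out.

Recomputing the run from the initial state:
step 1: x = -8
step 2: x = -31
step 3: x = -104
step 4: x = -346
step 5: x = -1145
step 6: x = -3784
step 7: x = -12500
The first disagreement with the transcript is at step 3, where the value should be x = -104.

step 3, x = -104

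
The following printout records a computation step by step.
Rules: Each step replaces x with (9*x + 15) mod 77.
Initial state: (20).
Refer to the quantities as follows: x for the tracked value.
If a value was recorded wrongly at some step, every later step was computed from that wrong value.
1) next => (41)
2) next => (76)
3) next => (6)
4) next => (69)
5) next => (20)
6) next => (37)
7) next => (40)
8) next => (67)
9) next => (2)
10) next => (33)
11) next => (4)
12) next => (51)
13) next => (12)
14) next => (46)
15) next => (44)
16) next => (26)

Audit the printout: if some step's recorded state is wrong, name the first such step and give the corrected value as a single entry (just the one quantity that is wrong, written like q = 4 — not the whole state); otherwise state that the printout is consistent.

step 6, x = 41

1. x = (9*20 + 15) mod 77 = 41 (agrees with the printout)
2. x = (9*41 + 15) mod 77 = 76 (no discrepancy)
3. x = (9*76 + 15) mod 77 = 6 (consistent with the printout)
4. x = (9*6 + 15) mod 77 = 69 (consistent with the printout)
5. x = (9*69 + 15) mod 77 = 20 (in agreement)
6. x = (9*20 + 15) mod 77 = 41 (first mismatch against the printout)
The earliest wrong entry is at step 6: it should read x = 41.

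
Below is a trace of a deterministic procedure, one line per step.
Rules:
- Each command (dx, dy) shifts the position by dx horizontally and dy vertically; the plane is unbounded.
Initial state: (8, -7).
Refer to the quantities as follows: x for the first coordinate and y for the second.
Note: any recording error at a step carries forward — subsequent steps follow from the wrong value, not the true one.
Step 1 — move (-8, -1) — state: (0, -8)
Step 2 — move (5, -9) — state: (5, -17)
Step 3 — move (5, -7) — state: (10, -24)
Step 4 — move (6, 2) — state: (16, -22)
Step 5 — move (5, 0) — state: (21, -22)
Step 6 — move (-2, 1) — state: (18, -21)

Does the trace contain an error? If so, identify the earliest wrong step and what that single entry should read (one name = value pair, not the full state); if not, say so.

step 6, x = 19

1. x = 8 + (-8) = 0, y = -7 + (-1) = -8 (no discrepancy)
2. x = 0 + (5) = 5, y = -8 + (-9) = -17 (in agreement)
3. x = 5 + (5) = 10, y = -17 + (-7) = -24 (no discrepancy)
4. x = 10 + (6) = 16, y = -24 + (2) = -22 (matches)
5. x = 16 + (5) = 21, y = -22 + (0) = -22 (no discrepancy)
6. x = 21 + (-2) = 19, y = -22 + (1) = -21 (this is not what the trace shows)
The audit stops at step 6: the recorded entry is wrong and should be x = 19.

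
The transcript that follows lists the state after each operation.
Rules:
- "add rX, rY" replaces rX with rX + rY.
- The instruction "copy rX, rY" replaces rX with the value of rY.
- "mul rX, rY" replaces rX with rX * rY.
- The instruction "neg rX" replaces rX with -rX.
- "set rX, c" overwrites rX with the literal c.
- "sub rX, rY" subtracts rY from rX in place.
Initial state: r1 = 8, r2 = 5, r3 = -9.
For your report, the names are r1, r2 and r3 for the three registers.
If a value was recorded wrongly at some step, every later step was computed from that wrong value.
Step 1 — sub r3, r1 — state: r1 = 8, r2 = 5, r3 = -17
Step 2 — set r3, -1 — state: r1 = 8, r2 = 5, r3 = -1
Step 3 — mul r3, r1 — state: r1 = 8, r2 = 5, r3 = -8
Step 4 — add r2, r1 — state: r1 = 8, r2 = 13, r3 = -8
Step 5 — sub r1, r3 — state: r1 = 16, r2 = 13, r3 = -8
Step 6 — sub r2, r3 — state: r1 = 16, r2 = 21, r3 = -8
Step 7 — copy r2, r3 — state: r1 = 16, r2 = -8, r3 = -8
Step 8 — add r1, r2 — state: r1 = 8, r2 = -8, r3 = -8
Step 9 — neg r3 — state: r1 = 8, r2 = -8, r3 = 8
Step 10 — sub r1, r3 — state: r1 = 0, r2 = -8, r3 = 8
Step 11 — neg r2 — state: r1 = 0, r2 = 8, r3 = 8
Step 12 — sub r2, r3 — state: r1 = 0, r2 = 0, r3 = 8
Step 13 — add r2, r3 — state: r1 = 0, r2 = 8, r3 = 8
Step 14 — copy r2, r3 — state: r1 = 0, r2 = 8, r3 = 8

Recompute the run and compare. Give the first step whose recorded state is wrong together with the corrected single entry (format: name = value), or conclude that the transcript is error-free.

no error

step 1: r3 = -9 - 8 = -17 -> matches
step 2: r3 = -1 -> in agreement
step 3: r3 = -1 * 8 = -8 -> same as recorded
step 4: r2 = 5 + 8 = 13 -> agrees with the transcript
step 5: r1 = 8 - -8 = 16 -> consistent with the transcript
step 6: r2 = 13 - -8 = 21 -> checks out
step 7: r2 = -8 -> matches
step 8: r1 = 16 + -8 = 8 -> same as recorded
step 9: r3 = -(-8) = 8 -> agrees with the transcript
step 10: r1 = 8 - 8 = 0 -> exactly as logged
step 11: r2 = -(-8) = 8 -> agrees with the transcript
step 12: r2 = 8 - 8 = 0 -> checks out
step 13: r2 = 0 + 8 = 8 -> in agreement
step 14: r2 = 8 -> confirmed correct
Every step is consistent.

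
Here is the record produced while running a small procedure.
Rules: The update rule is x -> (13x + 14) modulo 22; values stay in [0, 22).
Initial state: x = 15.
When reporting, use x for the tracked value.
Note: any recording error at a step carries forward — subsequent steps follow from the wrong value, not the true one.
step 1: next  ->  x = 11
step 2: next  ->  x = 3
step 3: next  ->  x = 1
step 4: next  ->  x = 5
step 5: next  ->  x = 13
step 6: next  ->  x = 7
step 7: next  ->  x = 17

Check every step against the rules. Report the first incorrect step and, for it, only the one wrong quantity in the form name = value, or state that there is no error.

step 3, x = 9

step 1: x = (13*15 + 14) mod 22 = 11 -> no discrepancy
step 2: x = (13*11 + 14) mod 22 = 3 -> exactly as logged
step 3: x = (13*3 + 14) mod 22 = 9 -> this is not what the record shows
So the first discrepancy is step 3, where the right value is x = 9.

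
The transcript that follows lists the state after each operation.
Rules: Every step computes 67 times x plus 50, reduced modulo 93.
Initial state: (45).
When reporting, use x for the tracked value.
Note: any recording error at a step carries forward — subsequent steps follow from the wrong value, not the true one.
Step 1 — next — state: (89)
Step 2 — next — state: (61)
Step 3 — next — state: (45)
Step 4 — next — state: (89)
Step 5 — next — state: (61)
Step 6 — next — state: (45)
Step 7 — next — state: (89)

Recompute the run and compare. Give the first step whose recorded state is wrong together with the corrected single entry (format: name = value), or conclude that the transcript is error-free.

no error

Step 1: x = (67*45 + 50) mod 93 = 89 — same as recorded.
Step 2: x = (67*89 + 50) mod 93 = 61 — confirmed correct.
Step 3: x = (67*61 + 50) mod 93 = 45 — agrees with the transcript.
Step 4: x = (67*45 + 50) mod 93 = 89 — checks out.
Step 5: x = (67*89 + 50) mod 93 = 61 — agrees with the transcript.
Step 6: x = (67*61 + 50) mod 93 = 45 — same as recorded.
Step 7: x = (67*45 + 50) mod 93 = 89 — verified.
No step deviates from the rules.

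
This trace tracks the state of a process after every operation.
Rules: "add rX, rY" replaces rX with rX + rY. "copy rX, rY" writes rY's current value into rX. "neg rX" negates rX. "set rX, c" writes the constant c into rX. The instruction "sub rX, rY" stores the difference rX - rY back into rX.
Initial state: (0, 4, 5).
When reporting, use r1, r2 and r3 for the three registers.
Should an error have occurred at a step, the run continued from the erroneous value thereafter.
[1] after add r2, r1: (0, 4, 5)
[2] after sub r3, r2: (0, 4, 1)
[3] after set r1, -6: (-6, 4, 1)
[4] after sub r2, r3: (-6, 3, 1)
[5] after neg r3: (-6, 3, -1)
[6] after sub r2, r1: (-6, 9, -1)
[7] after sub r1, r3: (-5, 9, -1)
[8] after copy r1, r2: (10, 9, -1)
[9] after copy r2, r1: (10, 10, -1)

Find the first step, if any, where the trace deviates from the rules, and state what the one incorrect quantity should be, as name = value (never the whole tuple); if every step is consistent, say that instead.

Recomputing the run from the initial state:
step 1: r1 = 0, r2 = 4, r3 = 5
step 2: r1 = 0, r2 = 4, r3 = 1
step 3: r1 = -6, r2 = 4, r3 = 1
step 4: r1 = -6, r2 = 3, r3 = 1
step 5: r1 = -6, r2 = 3, r3 = -1
step 6: r1 = -6, r2 = 9, r3 = -1
step 7: r1 = -5, r2 = 9, r3 = -1
step 8: r1 = 9, r2 = 9, r3 = -1
step 9: r1 = 9, r2 = 9, r3 = -1
The first disagreement with the trace is at step 8, where the value should be r1 = 9.

step 8, r1 = 9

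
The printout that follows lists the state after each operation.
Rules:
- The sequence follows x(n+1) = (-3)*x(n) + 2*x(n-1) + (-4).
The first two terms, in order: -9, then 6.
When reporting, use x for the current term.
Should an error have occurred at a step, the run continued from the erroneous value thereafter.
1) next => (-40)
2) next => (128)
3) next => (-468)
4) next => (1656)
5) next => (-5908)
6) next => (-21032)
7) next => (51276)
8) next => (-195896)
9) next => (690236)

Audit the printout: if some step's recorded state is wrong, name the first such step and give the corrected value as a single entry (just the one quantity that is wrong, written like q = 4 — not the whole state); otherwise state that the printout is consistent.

step 6, x = 21032

Recomputing the run from the initial state:
step 1: x = -40
step 2: x = 128
step 3: x = -468
step 4: x = 1656
step 5: x = -5908
step 6: x = 21032
step 7: x = -74916
step 8: x = 266808
step 9: x = -950260
The first disagreement with the printout is at step 6, where the value should be x = 21032.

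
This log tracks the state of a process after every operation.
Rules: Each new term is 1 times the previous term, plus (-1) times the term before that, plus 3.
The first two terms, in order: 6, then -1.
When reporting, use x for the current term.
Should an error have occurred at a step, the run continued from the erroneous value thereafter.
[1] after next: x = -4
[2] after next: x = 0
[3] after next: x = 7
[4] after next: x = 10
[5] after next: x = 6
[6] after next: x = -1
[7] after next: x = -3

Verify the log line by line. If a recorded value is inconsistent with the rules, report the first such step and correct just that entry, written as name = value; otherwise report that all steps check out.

step 7, x = -4

step 1: x = 1*(-1) + (-1)*(6) + (3) = -4 -> verified
step 2: x = 1*(-4) + (-1)*(-1) + (3) = 0 -> confirmed correct
step 3: x = 1*(0) + (-1)*(-4) + (3) = 7 -> consistent with the log
step 4: x = 1*(7) + (-1)*(0) + (3) = 10 -> exactly as logged
step 5: x = 1*(10) + (-1)*(7) + (3) = 6 -> in agreement
step 6: x = 1*(6) + (-1)*(10) + (3) = -1 -> in agreement
step 7: x = 1*(-1) + (-1)*(6) + (3) = -4 -> the entry is off here
First deviation found at step 7; the corrected entry is x = -4.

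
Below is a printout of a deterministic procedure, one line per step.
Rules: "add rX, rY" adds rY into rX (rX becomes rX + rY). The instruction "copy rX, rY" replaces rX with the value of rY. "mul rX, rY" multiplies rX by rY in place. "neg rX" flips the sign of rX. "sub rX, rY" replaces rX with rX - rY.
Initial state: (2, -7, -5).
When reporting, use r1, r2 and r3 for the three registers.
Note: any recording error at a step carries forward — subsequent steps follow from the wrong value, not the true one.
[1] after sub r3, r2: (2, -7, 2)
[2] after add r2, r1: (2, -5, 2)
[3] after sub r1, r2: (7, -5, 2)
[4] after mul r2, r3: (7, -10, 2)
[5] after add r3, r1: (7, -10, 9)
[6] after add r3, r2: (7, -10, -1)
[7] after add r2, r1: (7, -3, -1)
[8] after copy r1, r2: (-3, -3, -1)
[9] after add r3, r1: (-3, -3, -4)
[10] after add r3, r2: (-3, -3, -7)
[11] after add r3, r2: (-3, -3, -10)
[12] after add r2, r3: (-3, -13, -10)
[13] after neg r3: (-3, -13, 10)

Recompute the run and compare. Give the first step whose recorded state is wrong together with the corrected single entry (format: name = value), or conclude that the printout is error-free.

no error

1. r3 = -5 - -7 = 2 (verified)
2. r2 = -7 + 2 = -5 (in agreement)
3. r1 = 2 - -5 = 7 (confirmed correct)
4. r2 = -5 * 2 = -10 (agrees with the printout)
5. r3 = 2 + 7 = 9 (agrees with the printout)
6. r3 = 9 + -10 = -1 (confirmed correct)
7. r2 = -10 + 7 = -3 (confirmed correct)
8. r1 = -3 (same as recorded)
9. r3 = -1 + -3 = -4 (checks out)
10. r3 = -4 + -3 = -7 (verified)
11. r3 = -7 + -3 = -10 (matches)
12. r2 = -3 + -10 = -13 (matches)
13. r3 = -(-10) = 10 (in agreement)
Each recorded entry agrees with the recomputation.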